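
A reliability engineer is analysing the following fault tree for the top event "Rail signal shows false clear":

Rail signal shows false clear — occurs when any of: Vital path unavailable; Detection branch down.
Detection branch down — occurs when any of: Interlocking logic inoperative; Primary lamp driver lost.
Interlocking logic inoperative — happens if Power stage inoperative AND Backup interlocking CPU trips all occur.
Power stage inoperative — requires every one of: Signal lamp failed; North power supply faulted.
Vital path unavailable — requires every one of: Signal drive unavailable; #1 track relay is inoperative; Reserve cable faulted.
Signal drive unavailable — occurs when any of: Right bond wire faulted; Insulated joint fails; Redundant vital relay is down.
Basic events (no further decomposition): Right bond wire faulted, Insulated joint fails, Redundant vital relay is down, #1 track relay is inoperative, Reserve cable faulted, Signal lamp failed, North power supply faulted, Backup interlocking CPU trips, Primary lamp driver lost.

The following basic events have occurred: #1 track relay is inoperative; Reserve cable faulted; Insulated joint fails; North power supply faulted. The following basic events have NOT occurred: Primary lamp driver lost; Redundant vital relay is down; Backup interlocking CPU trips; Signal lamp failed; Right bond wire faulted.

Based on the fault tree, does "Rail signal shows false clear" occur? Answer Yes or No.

Yes

Signal drive unavailable [OR]: Right bond wire faulted=not, Insulated joint fails=occurs, Redundant vital relay is down=not → at least one input occurs → occurs.
Vital path unavailable [AND]: Signal drive unavailable=occurs, #1 track relay is inoperative=occurs, Reserve cable faulted=occurs → all inputs occur → occurs.
Power stage inoperative [AND]: Signal lamp failed=not, North power supply faulted=occurs → not all inputs occur → does not occur.
Interlocking logic inoperative [AND]: Power stage inoperative=not, Backup interlocking CPU trips=not → not all inputs occur → does not occur.
Detection branch down [OR]: Interlocking logic inoperative=not, Primary lamp driver lost=not → no input occurs → does not occur.
Rail signal shows false clear [OR]: Vital path unavailable=occurs, Detection branch down=not → at least one input occurs → occurs.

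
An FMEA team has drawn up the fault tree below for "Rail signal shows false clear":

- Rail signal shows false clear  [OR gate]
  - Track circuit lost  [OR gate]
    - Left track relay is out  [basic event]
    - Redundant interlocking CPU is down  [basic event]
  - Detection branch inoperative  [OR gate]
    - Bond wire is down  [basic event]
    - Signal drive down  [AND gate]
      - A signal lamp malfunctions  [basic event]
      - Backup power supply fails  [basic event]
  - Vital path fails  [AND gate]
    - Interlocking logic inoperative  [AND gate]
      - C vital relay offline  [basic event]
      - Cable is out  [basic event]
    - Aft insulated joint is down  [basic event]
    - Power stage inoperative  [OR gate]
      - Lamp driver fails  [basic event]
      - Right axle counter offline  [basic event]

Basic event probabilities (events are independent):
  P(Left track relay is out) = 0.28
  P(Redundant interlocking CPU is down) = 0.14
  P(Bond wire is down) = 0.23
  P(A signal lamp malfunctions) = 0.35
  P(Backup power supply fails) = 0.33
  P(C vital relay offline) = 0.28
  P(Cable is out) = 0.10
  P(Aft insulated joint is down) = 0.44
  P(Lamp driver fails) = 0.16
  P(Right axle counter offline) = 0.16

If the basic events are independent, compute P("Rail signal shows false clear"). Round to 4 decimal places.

P(Track circuit lost) [OR] = 1 − (1−0.28) × (1−0.14) = 0.380800
P(Signal drive down) [AND] = 0.35 × 0.33 = 0.115500
P(Detection branch inoperative) [OR] = 1 − (1−0.23) × (1−0.115500) = 0.318935
P(Interlocking logic inoperative) [AND] = 0.28 × 0.10 = 0.028000
P(Power stage inoperative) [OR] = 1 − (1−0.16) × (1−0.16) = 0.294400
P(Vital path fails) [AND] = 0.028000 × 0.44 × 0.294400 = 0.003627
P(Rail signal shows false clear) [OR] = 1 − (1−0.380800) × (1−0.318935) × (1−0.003627) = 0.579814
Rounded to 4 decimal places: P(Rail signal shows false clear) ≈ 0.5798.

0.5798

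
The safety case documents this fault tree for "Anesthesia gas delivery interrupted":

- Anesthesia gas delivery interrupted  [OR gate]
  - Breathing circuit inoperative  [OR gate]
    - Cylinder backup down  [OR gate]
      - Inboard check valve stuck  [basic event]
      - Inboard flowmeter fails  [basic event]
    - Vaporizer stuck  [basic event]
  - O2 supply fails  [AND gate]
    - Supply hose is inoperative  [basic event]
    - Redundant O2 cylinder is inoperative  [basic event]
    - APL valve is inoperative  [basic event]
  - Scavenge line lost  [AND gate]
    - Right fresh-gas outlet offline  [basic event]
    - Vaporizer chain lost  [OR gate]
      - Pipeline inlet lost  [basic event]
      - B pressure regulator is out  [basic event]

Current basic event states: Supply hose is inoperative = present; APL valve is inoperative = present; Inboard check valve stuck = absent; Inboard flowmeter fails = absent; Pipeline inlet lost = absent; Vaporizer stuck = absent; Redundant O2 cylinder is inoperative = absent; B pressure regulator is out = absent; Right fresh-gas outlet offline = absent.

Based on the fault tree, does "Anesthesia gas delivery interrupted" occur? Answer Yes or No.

Cylinder backup down [OR]: Inboard check valve stuck=not, Inboard flowmeter fails=not → no input occurs → does not occur.
Breathing circuit inoperative [OR]: Cylinder backup down=not, Vaporizer stuck=not → no input occurs → does not occur.
O2 supply fails [AND]: Supply hose is inoperative=occurs, Redundant O2 cylinder is inoperative=not, APL valve is inoperative=occurs → not all inputs occur → does not occur.
Vaporizer chain lost [OR]: Pipeline inlet lost=not, B pressure regulator is out=not → no input occurs → does not occur.
Scavenge line lost [AND]: Right fresh-gas outlet offline=not, Vaporizer chain lost=not → not all inputs occur → does not occur.
Anesthesia gas delivery interrupted [OR]: Breathing circuit inoperative=not, O2 supply fails=not, Scavenge line lost=not → no input occurs → does not occur.

No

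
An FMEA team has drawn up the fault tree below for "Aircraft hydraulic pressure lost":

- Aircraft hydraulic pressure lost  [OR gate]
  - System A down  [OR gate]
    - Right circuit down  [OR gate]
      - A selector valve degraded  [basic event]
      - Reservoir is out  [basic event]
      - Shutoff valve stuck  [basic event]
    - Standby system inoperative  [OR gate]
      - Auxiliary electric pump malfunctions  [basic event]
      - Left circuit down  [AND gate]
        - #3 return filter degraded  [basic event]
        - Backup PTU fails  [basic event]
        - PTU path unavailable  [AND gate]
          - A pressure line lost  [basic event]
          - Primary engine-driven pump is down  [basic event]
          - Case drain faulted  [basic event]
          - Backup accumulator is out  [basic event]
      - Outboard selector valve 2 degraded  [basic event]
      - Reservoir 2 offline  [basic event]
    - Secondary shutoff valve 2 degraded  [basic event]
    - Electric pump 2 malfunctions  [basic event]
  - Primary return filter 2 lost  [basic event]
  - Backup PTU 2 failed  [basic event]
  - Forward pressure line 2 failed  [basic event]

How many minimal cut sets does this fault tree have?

12

Right circuit down [OR]: union of children's cut sets → 3 cut set(s).
PTU path unavailable [AND]: one cut set from each child combined → 1 × 1 × 1 × 1 = 1 cut set(s).
Left circuit down [AND]: one cut set from each child combined → 1 × 1 × 1 = 1 cut set(s).
Standby system inoperative [OR]: union of children's cut sets → 4 cut set(s).
System A down [OR]: union of children's cut sets → 9 cut set(s).
Aircraft hydraulic pressure lost [OR]: union of children's cut sets → 12 cut set(s).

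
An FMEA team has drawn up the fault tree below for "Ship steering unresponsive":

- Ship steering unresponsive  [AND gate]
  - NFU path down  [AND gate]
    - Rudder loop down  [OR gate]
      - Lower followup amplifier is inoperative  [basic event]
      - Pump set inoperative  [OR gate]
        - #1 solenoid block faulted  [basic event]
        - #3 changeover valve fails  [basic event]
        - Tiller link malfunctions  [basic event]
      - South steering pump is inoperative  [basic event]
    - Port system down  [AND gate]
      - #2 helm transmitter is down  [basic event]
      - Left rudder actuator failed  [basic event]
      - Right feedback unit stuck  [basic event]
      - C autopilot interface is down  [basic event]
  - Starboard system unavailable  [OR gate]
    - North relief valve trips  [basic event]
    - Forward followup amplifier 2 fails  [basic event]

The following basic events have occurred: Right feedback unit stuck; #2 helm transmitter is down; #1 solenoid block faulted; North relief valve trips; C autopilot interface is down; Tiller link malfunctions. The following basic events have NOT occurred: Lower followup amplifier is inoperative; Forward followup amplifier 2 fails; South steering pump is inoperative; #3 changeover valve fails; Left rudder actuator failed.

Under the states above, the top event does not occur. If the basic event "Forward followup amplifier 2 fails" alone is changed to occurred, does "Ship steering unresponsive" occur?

Counterfactual: set "Forward followup amplifier 2 fails" to occurred.
Pump set inoperative [OR]: #1 solenoid block faulted=occurs, #3 changeover valve fails=not, Tiller link malfunctions=occurs → at least one input occurs → occurs.
Rudder loop down [OR]: Lower followup amplifier is inoperative=not, Pump set inoperative=occurs, South steering pump is inoperative=not → at least one input occurs → occurs.
Port system down [AND]: #2 helm transmitter is down=occurs, Left rudder actuator failed=not, Right feedback unit stuck=occurs, C autopilot interface is down=occurs → not all inputs occur → does not occur.
NFU path down [AND]: Rudder loop down=occurs, Port system down=not → not all inputs occur → does not occur.
Starboard system unavailable [OR]: North relief valve trips=occurs, Forward followup amplifier 2 fails=occurs → at least one input occurs → occurs.
Ship steering unresponsive [AND]: NFU path down=not, Starboard system unavailable=occurs → not all inputs occur → does not occur.

No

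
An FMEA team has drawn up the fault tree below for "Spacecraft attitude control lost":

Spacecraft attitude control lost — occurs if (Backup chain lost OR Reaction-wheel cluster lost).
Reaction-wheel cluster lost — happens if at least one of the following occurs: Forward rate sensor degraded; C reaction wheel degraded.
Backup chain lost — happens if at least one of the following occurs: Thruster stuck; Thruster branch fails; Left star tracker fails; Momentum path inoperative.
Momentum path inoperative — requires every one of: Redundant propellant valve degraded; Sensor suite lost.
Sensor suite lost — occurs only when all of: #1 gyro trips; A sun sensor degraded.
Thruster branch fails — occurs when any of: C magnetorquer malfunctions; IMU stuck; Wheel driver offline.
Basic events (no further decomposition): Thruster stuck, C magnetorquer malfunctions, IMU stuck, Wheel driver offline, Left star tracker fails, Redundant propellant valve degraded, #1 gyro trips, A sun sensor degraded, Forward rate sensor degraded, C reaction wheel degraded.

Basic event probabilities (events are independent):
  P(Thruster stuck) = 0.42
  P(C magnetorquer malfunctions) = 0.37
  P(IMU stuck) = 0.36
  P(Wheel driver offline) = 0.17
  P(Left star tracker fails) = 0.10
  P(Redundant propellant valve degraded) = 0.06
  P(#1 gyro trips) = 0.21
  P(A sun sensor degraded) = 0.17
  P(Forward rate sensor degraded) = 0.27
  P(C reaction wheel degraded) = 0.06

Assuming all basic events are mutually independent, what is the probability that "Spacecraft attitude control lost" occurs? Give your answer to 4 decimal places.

0.8804

P(Thruster branch fails) [OR] = 1 − (1−0.37) × (1−0.36) × (1−0.17) = 0.665344
P(Sensor suite lost) [AND] = 0.21 × 0.17 = 0.035700
P(Momentum path inoperative) [AND] = 0.06 × 0.035700 = 0.002142
P(Backup chain lost) [OR] = 1 − (1−0.42) × (1−0.665344) × (1−0.10) × (1−0.002142) = 0.825684
P(Reaction-wheel cluster lost) [OR] = 1 − (1−0.27) × (1−0.06) = 0.313800
P(Spacecraft attitude control lost) [OR] = 1 − (1−0.825684) × (1−0.313800) = 0.880384
Rounded to 4 decimal places: P(Spacecraft attitude control lost) ≈ 0.8804.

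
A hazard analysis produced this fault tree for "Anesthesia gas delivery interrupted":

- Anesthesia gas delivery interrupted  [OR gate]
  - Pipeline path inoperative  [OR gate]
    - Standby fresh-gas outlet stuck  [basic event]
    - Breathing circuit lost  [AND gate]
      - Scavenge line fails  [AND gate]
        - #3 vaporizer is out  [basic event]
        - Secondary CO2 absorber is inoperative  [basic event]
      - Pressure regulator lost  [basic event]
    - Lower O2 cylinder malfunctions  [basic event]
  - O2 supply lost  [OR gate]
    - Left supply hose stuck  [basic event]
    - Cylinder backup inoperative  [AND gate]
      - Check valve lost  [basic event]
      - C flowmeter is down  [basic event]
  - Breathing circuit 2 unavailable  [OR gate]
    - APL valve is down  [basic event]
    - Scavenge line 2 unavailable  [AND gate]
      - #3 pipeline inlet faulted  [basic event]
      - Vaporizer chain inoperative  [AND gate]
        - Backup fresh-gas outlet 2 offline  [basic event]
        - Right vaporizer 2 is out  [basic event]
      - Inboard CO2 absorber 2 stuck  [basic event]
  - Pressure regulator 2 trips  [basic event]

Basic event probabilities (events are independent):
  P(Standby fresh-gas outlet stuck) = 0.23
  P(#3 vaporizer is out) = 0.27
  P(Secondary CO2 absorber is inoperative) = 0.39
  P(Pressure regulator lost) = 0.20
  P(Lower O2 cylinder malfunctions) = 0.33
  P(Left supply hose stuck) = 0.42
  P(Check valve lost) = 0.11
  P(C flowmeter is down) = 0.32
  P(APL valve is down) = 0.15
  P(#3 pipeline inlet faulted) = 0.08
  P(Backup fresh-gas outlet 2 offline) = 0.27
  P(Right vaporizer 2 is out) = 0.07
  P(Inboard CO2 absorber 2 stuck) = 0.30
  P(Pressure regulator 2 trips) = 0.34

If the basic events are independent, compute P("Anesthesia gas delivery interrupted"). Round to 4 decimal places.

0.8415

P(Scavenge line fails) [AND] = 0.27 × 0.39 = 0.105300
P(Breathing circuit lost) [AND] = 0.105300 × 0.20 = 0.021060
P(Pipeline path inoperative) [OR] = 1 − (1−0.23) × (1−0.021060) × (1−0.33) = 0.494965
P(Cylinder backup inoperative) [AND] = 0.11 × 0.32 = 0.035200
P(O2 supply lost) [OR] = 1 − (1−0.42) × (1−0.035200) = 0.440416
P(Vaporizer chain inoperative) [AND] = 0.27 × 0.07 = 0.018900
P(Scavenge line 2 unavailable) [AND] = 0.08 × 0.018900 × 0.30 = 0.000454
P(Breathing circuit 2 unavailable) [OR] = 1 − (1−0.15) × (1−0.000454) = 0.150386
P(Anesthesia gas delivery interrupted) [OR] = 1 − (1−0.494965) × (1−0.440416) × (1−0.150386) × (1−0.34) = 0.841528
Rounded to 4 decimal places: P(Anesthesia gas delivery interrupted) ≈ 0.8415.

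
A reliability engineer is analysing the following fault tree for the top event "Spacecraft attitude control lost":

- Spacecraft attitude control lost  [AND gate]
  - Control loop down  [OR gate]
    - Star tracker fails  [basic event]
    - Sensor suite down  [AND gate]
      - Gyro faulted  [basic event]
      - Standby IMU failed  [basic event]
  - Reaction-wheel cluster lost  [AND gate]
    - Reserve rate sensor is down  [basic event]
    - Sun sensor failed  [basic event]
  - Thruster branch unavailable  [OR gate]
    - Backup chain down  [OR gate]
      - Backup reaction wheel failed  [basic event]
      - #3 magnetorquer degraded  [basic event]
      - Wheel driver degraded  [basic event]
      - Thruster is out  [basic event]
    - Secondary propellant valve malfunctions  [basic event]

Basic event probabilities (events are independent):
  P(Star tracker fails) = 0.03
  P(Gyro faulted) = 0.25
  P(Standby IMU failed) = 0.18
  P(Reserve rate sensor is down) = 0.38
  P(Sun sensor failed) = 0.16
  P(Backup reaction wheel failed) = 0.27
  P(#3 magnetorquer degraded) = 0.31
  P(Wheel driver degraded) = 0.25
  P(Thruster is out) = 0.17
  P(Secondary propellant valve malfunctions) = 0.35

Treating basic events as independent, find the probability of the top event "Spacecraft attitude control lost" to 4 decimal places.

0.0036

P(Sensor suite down) [AND] = 0.25 × 0.18 = 0.045000
P(Control loop down) [OR] = 1 − (1−0.03) × (1−0.045000) = 0.073650
P(Reaction-wheel cluster lost) [AND] = 0.38 × 0.16 = 0.060800
P(Backup chain down) [OR] = 1 − (1−0.27) × (1−0.31) × (1−0.25) × (1−0.17) = 0.686447
P(Thruster branch unavailable) [OR] = 1 − (1−0.686447) × (1−0.35) = 0.796191
P(Spacecraft attitude control lost) [AND] = 0.073650 × 0.060800 × 0.796191 = 0.003565
Rounded to 4 decimal places: P(Spacecraft attitude control lost) ≈ 0.0036.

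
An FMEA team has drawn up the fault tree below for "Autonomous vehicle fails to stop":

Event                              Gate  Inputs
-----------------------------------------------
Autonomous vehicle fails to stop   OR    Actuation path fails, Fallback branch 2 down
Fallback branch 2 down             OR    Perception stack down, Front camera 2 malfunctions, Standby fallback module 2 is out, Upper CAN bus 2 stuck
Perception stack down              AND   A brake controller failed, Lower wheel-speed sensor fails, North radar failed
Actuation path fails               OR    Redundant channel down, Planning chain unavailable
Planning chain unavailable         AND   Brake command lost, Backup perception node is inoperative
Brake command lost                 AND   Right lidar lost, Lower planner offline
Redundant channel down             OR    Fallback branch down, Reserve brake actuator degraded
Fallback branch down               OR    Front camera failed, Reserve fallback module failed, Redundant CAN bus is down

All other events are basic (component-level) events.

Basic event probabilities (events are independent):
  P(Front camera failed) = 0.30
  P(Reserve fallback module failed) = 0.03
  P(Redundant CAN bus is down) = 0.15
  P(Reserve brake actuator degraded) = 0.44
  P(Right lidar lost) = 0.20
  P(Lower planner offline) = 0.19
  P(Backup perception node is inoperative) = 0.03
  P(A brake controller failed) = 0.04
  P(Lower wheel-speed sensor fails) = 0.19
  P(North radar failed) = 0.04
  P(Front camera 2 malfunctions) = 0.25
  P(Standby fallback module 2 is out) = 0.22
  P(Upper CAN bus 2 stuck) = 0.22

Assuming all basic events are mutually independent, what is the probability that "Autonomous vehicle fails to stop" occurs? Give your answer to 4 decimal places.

0.8527

P(Fallback branch down) [OR] = 1 − (1−0.30) × (1−0.03) × (1−0.15) = 0.422850
P(Redundant channel down) [OR] = 1 − (1−0.422850) × (1−0.44) = 0.676796
P(Brake command lost) [AND] = 0.20 × 0.19 = 0.038000
P(Planning chain unavailable) [AND] = 0.038000 × 0.03 = 0.001140
P(Actuation path fails) [OR] = 1 − (1−0.676796) × (1−0.001140) = 0.677164
P(Perception stack down) [AND] = 0.04 × 0.19 × 0.04 = 0.000304
P(Fallback branch 2 down) [OR] = 1 − (1−0.000304) × (1−0.25) × (1−0.22) × (1−0.22) = 0.543839
P(Autonomous vehicle fails to stop) [OR] = 1 − (1−0.677164) × (1−0.543839) = 0.852735
Rounded to 4 decimal places: P(Autonomous vehicle fails to stop) ≈ 0.8527.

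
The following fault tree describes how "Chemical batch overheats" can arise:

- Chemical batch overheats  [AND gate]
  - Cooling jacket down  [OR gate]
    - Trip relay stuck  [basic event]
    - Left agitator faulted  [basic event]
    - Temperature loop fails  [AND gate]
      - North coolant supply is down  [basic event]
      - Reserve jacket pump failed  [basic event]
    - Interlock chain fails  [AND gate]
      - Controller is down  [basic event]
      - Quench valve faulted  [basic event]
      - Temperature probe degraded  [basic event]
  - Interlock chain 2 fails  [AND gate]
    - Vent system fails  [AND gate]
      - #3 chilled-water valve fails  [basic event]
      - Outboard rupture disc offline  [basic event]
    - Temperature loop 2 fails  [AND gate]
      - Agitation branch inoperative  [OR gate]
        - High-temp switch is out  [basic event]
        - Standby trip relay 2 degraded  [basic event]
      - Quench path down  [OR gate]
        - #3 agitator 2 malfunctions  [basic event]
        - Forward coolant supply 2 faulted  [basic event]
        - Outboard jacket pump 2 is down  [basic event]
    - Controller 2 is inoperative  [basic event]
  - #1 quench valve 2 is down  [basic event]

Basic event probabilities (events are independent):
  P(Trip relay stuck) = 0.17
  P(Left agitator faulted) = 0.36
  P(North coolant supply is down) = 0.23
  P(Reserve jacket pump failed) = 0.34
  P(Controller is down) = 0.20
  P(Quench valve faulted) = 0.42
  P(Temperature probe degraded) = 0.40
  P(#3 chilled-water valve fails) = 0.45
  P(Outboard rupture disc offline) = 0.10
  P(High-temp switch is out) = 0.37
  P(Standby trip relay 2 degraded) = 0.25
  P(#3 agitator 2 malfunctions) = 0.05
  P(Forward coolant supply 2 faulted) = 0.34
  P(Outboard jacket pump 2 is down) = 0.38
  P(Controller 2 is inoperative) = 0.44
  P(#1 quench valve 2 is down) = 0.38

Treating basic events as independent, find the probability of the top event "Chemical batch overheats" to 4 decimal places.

P(Temperature loop fails) [AND] = 0.23 × 0.34 = 0.078200
P(Interlock chain fails) [AND] = 0.20 × 0.42 × 0.40 = 0.033600
P(Cooling jacket down) [OR] = 1 − (1−0.17) × (1−0.36) × (1−0.078200) × (1−0.033600) = 0.526792
P(Vent system fails) [AND] = 0.45 × 0.10 = 0.045000
P(Agitation branch inoperative) [OR] = 1 − (1−0.37) × (1−0.25) = 0.527500
P(Quench path down) [OR] = 1 − (1−0.05) × (1−0.34) × (1−0.38) = 0.611260
P(Temperature loop 2 fails) [AND] = 0.527500 × 0.611260 = 0.322440
P(Interlock chain 2 fails) [AND] = 0.045000 × 0.322440 × 0.44 = 0.006384
P(Chemical batch overheats) [AND] = 0.526792 × 0.006384 × 0.38 = 0.001278
Rounded to 4 decimal places: P(Chemical batch overheats) ≈ 0.0013.

0.0013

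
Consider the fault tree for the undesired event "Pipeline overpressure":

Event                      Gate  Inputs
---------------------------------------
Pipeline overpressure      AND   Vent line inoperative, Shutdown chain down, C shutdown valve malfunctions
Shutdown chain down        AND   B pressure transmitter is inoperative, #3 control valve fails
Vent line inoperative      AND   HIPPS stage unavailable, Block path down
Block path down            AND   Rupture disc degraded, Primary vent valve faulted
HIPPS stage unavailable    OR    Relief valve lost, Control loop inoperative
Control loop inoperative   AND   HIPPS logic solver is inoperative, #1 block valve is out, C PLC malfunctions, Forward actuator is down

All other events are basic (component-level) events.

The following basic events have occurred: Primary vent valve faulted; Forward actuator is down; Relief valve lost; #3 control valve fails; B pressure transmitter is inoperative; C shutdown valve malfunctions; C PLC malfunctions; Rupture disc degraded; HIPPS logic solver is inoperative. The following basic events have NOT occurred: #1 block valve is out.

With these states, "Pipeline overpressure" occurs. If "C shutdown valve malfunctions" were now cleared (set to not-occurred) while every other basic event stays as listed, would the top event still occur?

No

Counterfactual: set "C shutdown valve malfunctions" to not occurred.
Control loop inoperative [AND]: HIPPS logic solver is inoperative=occurs, #1 block valve is out=not, C PLC malfunctions=occurs, Forward actuator is down=occurs → not all inputs occur → does not occur.
HIPPS stage unavailable [OR]: Relief valve lost=occurs, Control loop inoperative=not → at least one input occurs → occurs.
Block path down [AND]: Rupture disc degraded=occurs, Primary vent valve faulted=occurs → all inputs occur → occurs.
Vent line inoperative [AND]: HIPPS stage unavailable=occurs, Block path down=occurs → all inputs occur → occurs.
Shutdown chain down [AND]: B pressure transmitter is inoperative=occurs, #3 control valve fails=occurs → all inputs occur → occurs.
Pipeline overpressure [AND]: Vent line inoperative=occurs, Shutdown chain down=occurs, C shutdown valve malfunctions=not → not all inputs occur → does not occur.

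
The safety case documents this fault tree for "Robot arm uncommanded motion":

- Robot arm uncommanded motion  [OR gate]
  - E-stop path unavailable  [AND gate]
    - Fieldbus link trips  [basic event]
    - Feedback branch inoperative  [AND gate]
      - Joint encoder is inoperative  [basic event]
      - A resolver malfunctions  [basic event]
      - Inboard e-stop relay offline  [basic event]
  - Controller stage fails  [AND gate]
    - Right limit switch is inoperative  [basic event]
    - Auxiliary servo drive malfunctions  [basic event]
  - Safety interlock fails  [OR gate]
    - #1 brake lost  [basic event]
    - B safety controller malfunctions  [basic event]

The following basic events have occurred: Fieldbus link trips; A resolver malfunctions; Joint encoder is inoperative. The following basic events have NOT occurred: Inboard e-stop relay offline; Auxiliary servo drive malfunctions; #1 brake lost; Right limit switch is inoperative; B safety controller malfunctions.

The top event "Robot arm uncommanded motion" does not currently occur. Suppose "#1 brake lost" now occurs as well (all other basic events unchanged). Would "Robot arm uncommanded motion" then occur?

Counterfactual: set "#1 brake lost" to occurred.
Feedback branch inoperative [AND]: Joint encoder is inoperative=occurs, A resolver malfunctions=occurs, Inboard e-stop relay offline=not → not all inputs occur → does not occur.
E-stop path unavailable [AND]: Fieldbus link trips=occurs, Feedback branch inoperative=not → not all inputs occur → does not occur.
Controller stage fails [AND]: Right limit switch is inoperative=not, Auxiliary servo drive malfunctions=not → not all inputs occur → does not occur.
Safety interlock fails [OR]: #1 brake lost=occurs, B safety controller malfunctions=not → at least one input occurs → occurs.
Robot arm uncommanded motion [OR]: E-stop path unavailable=not, Controller stage fails=not, Safety interlock fails=occurs → at least one input occurs → occurs.

Yes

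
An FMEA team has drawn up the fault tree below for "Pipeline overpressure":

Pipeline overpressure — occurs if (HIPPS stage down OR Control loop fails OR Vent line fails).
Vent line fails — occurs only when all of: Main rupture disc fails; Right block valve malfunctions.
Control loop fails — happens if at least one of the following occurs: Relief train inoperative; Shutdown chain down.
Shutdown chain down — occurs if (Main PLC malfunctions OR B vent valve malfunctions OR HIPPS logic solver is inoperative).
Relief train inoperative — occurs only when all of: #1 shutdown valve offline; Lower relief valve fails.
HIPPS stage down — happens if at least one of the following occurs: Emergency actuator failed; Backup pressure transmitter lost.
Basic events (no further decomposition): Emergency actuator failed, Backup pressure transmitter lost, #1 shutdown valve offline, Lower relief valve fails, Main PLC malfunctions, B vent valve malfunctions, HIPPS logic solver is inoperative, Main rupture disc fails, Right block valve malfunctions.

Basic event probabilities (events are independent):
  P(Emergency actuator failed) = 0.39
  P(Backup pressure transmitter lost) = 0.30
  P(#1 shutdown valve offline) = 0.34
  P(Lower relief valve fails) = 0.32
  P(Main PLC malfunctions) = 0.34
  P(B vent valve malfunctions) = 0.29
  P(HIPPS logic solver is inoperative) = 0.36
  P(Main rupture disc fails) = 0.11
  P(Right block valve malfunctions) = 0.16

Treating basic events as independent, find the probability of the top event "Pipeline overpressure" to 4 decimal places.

P(HIPPS stage down) [OR] = 1 − (1−0.39) × (1−0.30) = 0.573000
P(Relief train inoperative) [AND] = 0.34 × 0.32 = 0.108800
P(Shutdown chain down) [OR] = 1 − (1−0.34) × (1−0.29) × (1−0.36) = 0.700096
P(Control loop fails) [OR] = 1 − (1−0.108800) × (1−0.700096) = 0.732726
P(Vent line fails) [AND] = 0.11 × 0.16 = 0.017600
P(Pipeline overpressure) [OR] = 1 − (1−0.573000) × (1−0.732726) × (1−0.017600) = 0.887883
Rounded to 4 decimal places: P(Pipeline overpressure) ≈ 0.8879.

0.8879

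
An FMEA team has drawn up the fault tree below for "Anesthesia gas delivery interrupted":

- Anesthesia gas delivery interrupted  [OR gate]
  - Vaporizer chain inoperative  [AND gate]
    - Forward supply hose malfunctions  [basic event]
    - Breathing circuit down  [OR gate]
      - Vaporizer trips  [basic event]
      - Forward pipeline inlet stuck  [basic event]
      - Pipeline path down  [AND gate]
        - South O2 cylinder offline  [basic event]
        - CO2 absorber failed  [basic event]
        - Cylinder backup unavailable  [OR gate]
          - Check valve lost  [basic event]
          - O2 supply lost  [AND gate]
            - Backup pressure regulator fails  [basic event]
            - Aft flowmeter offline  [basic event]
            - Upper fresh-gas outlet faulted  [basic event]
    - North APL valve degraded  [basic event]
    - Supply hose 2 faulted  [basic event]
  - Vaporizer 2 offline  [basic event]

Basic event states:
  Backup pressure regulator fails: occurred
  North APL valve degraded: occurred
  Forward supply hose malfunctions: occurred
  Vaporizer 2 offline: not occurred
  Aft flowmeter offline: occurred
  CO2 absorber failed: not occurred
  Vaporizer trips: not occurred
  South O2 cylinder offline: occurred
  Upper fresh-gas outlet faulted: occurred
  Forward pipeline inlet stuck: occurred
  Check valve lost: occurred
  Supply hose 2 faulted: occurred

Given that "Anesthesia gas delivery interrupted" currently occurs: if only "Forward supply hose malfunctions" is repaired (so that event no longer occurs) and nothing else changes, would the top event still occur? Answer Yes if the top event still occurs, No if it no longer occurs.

Counterfactual: set "Forward supply hose malfunctions" to not occurred.
O2 supply lost [AND]: Backup pressure regulator fails=occurs, Aft flowmeter offline=occurs, Upper fresh-gas outlet faulted=occurs → all inputs occur → occurs.
Cylinder backup unavailable [OR]: Check valve lost=occurs, O2 supply lost=occurs → at least one input occurs → occurs.
Pipeline path down [AND]: South O2 cylinder offline=occurs, CO2 absorber failed=not, Cylinder backup unavailable=occurs → not all inputs occur → does not occur.
Breathing circuit down [OR]: Vaporizer trips=not, Forward pipeline inlet stuck=occurs, Pipeline path down=not → at least one input occurs → occurs.
Vaporizer chain inoperative [AND]: Forward supply hose malfunctions=not, Breathing circuit down=occurs, North APL valve degraded=occurs, Supply hose 2 faulted=occurs → not all inputs occur → does not occur.
Anesthesia gas delivery interrupted [OR]: Vaporizer chain inoperative=not, Vaporizer 2 offline=not → no input occurs → does not occur.

No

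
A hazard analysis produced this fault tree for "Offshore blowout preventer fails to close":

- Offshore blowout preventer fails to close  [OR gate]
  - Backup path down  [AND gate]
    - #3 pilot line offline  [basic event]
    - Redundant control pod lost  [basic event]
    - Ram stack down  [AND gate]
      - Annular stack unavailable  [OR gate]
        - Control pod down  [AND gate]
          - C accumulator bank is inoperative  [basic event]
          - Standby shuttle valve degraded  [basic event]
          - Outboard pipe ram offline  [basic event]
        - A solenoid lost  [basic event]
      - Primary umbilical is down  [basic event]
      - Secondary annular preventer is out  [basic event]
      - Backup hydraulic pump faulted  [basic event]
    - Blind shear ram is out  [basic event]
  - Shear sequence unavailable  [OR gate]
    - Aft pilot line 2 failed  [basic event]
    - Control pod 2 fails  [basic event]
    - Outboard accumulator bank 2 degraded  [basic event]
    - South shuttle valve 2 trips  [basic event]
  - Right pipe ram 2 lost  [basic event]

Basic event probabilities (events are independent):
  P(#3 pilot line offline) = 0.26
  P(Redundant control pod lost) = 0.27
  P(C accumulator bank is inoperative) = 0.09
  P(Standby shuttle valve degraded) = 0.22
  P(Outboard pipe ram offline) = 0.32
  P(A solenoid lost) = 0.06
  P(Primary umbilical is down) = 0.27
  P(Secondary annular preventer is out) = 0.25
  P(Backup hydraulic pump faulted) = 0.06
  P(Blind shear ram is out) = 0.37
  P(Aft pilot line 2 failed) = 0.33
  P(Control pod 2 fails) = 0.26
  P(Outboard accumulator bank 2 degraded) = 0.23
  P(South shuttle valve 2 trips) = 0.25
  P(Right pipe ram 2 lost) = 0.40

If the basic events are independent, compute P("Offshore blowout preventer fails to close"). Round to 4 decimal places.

P(Control pod down) [AND] = 0.09 × 0.22 × 0.32 = 0.006336
P(Annular stack unavailable) [OR] = 1 − (1−0.006336) × (1−0.06) = 0.065956
P(Ram stack down) [AND] = 0.065956 × 0.27 × 0.25 × 0.06 = 0.000267
P(Backup path down) [AND] = 0.26 × 0.27 × 0.000267 × 0.37 = 0.000007
P(Shear sequence unavailable) [OR] = 1 − (1−0.33) × (1−0.26) × (1−0.23) × (1−0.25) = 0.713676
P(Offshore blowout preventer fails to close) [OR] = 1 − (1−0.000007) × (1−0.713676) × (1−0.40) = 0.828207
Rounded to 4 decimal places: P(Offshore blowout preventer fails to close) ≈ 0.8282.

0.8282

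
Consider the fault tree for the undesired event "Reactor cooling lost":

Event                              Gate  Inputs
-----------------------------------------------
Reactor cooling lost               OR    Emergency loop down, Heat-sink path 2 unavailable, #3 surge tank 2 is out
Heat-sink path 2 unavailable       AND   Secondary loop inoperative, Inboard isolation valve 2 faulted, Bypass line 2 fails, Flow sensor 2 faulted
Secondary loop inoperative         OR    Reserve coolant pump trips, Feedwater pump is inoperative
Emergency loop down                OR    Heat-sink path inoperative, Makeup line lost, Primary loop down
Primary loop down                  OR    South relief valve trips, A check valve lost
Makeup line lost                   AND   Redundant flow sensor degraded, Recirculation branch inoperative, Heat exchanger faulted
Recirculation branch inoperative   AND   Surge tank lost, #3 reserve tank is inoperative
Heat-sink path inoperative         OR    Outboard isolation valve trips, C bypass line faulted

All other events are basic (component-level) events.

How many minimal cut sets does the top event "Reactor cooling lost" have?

8

Heat-sink path inoperative [OR]: union of children's cut sets → 2 cut set(s).
Recirculation branch inoperative [AND]: one cut set from each child combined → 1 × 1 = 1 cut set(s).
Makeup line lost [AND]: one cut set from each child combined → 1 × 1 × 1 = 1 cut set(s).
Primary loop down [OR]: union of children's cut sets → 2 cut set(s).
Emergency loop down [OR]: union of children's cut sets → 5 cut set(s).
Secondary loop inoperative [OR]: union of children's cut sets → 2 cut set(s).
Heat-sink path 2 unavailable [AND]: one cut set from each child combined → 2 × 1 × 1 × 1 = 2 cut set(s).
Reactor cooling lost [OR]: union of children's cut sets → 8 cut set(s).
Minimal cut sets: {Outboard isolation valve trips}; {C bypass line faulted}; {#3 reserve tank is inoperative, Heat exchanger faulted, Redundant flow sensor degraded, Surge tank lost}; {South relief valve trips}; {A check valve lost}; {Bypass line 2 fails, Flow sensor 2 faulted, Inboard isolation valve 2 faulted, Reserve coolant pump trips}; {Bypass line 2 fails, Feedwater pump is inoperative, Flow sensor 2 faulted, Inboard isolation valve 2 faulted}; {#3 surge tank 2 is out}.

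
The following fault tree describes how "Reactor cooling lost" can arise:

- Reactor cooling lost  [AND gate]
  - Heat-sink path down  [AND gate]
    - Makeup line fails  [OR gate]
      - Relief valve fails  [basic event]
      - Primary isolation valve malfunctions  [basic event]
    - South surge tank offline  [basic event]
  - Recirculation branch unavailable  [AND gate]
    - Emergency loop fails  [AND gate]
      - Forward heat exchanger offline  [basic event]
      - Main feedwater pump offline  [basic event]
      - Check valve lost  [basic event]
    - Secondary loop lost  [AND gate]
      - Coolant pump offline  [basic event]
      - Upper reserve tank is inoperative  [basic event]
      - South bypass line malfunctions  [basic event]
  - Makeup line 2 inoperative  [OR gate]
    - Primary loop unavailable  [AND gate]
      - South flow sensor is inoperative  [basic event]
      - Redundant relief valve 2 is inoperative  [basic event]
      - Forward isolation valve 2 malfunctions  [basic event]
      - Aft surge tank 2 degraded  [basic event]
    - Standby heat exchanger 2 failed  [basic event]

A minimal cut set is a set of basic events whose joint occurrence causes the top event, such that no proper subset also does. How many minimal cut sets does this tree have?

Makeup line fails [OR]: union of children's cut sets → 2 cut set(s).
Heat-sink path down [AND]: one cut set from each child combined → 2 × 1 = 2 cut set(s).
Emergency loop fails [AND]: one cut set from each child combined → 1 × 1 × 1 = 1 cut set(s).
Secondary loop lost [AND]: one cut set from each child combined → 1 × 1 × 1 = 1 cut set(s).
Recirculation branch unavailable [AND]: one cut set from each child combined → 1 × 1 = 1 cut set(s).
Primary loop unavailable [AND]: one cut set from each child combined → 1 × 1 × 1 × 1 = 1 cut set(s).
Makeup line 2 inoperative [OR]: union of children's cut sets → 2 cut set(s).
Reactor cooling lost [AND]: one cut set from each child combined → 2 × 1 × 2 = 4 cut set(s).
Minimal cut sets: {Aft surge tank 2 degraded, Check valve lost, Coolant pump offline, Forward heat exchanger offline, Forward isolation valve 2 malfunctions, Main feedwater pump offline, Redundant relief valve 2 is inoperative, Relief valve fails, South bypass line malfunctions, South flow sensor is inoperative, South surge tank offline, Upper reserve tank is inoperative}; {Check valve lost, Coolant pump offline, Forward heat exchanger offline, Main feedwater pump offline, Relief valve fails, South bypass line malfunctions, South surge tank offline, Standby heat exchanger 2 failed, Upper reserve tank is inoperative}; {Aft surge tank 2 degraded, Check valve lost, Coolant pump offline, Forward heat exchanger offline, Forward isolation valve 2 malfunctions, Main feedwater pump offline, Primary isolation valve malfunctions, Redundant relief valve 2 is inoperative, South bypass line malfunctions, South flow sensor is inoperative, South surge tank offline, Upper reserve tank is inoperative}; {Check valve lost, Coolant pump offline, Forward heat exchanger offline, Main feedwater pump offline, Primary isolation valve malfunctions, South bypass line malfunctions, South surge tank offline, Standby heat exchanger 2 failed, Upper reserve tank is inoperative}.

4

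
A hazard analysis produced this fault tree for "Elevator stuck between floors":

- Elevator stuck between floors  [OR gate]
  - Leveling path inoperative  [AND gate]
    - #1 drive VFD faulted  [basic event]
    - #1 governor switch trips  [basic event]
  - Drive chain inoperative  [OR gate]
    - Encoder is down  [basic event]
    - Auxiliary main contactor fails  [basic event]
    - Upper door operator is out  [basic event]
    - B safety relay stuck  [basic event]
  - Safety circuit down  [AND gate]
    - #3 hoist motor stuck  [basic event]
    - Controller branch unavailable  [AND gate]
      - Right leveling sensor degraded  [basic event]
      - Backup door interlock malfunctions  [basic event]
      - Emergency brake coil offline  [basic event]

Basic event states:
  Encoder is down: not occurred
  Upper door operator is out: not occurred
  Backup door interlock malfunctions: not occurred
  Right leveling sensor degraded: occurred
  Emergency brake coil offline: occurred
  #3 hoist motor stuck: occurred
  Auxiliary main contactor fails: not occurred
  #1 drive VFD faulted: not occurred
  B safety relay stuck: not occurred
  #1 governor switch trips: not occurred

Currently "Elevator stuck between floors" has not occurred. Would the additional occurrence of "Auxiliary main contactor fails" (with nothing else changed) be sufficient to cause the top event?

Counterfactual: set "Auxiliary main contactor fails" to occurred.
Leveling path inoperative [AND]: #1 drive VFD faulted=not, #1 governor switch trips=not → not all inputs occur → does not occur.
Drive chain inoperative [OR]: Encoder is down=not, Auxiliary main contactor fails=occurs, Upper door operator is out=not, B safety relay stuck=not → at least one input occurs → occurs.
Controller branch unavailable [AND]: Right leveling sensor degraded=occurs, Backup door interlock malfunctions=not, Emergency brake coil offline=occurs → not all inputs occur → does not occur.
Safety circuit down [AND]: #3 hoist motor stuck=occurs, Controller branch unavailable=not → not all inputs occur → does not occur.
Elevator stuck between floors [OR]: Leveling path inoperative=not, Drive chain inoperative=occurs, Safety circuit down=not → at least one input occurs → occurs.

Yes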